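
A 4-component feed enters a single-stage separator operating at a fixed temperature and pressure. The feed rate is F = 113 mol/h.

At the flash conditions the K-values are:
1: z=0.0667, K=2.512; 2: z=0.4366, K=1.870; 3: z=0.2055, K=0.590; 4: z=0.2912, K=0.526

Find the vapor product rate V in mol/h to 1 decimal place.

Newton–Raphson from ψ = 0.31:
  ψ = 0.3100: g = 0.10950, g' = -0.4109 → ψ = 0.5765
  ψ = 0.5765: g = 0.00660, g' = -0.3732 → ψ = 0.5941
Converged at ψ = 0.5941.
Then V = ψ·F = 0.5941·113 = 67.1 mol/h and L = F − V = 45.9 mol/h.

V = 67.1 mol/h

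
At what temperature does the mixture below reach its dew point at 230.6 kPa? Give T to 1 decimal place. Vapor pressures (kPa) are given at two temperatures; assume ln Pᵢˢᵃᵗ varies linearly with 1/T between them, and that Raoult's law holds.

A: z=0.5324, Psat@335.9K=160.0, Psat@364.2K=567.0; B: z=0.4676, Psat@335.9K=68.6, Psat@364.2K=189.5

Dew-point temperature: Σzᵢ·P/Pᵢˢᵃᵗ(T) = 1. Interpolate ln Pᵢˢᵃᵗ = aᵢ + bᵢ/T.
  T = 335.9 K: ΣzᵢP/Pᵢˢᵃᵗ = 2.3392
  T = 364.2 K: ΣzᵢP/Pᵢˢᵃᵗ = 0.7855
  T = 350.0 K: ΣzᵢP/Pᵢˢᵃᵗ = 1.3264
  T = 357.1 K: ΣzᵢP/Pᵢˢᵃᵗ = 1.0151
  T = 360.6 K: ΣzᵢP/Pᵢˢᵃᵗ = 0.8934
  T = 358.9 K: ΣzᵢP/Pᵢˢᵃᵗ = 0.9502
Interpolating between 357.1 K and 358.9 K gives T ≈ 357.5 K.

T = 357.5 K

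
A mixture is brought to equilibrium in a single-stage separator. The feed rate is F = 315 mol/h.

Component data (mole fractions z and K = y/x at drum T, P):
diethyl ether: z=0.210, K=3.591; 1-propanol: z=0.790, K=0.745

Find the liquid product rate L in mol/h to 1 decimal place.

Iterate (Newton) starting at V/F = 0.36:
  V/F = 0.360: g = 0.0597, g' = -0.440 → V/F = 0.496
  V/F = 0.496: g = 0.0076, g' = -0.337 → V/F = 0.518
  V/F = 0.518: g = 0.0001, g' = -0.325 → V/F = 0.519
Converged at V/F = 0.519.
Then V = V/F·F = 0.5186·315 = 163.4 mol/h and L = F − V = 151.6 mol/h.

L = 151.6 mol/h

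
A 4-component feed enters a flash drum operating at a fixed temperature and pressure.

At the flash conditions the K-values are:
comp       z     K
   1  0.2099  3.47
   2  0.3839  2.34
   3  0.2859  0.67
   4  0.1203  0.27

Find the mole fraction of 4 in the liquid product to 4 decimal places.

Let ψ = V/F and solve Σ zᵢ(Kᵢ−1)/(1+ψ(Kᵢ−1)) = 0.
Feasibility: ΣzᵢKᵢ = 1.8507, Σzᵢ/Kᵢ = 1.0968 — both > 1, two phases present.
Newton iteration, ψ⁰ = 0.5:
  ψ = 0.5000: g = 0.28872, g' = -0.7072 → ψ = 0.9083
  ψ = 0.9083: g = -0.00348, g' = -0.8901 → ψ = 0.9044
  ψ = 0.9044: g = -0.00002, g' = -0.8818 → ψ = 0.9043
Converged at ψ = 0.9043.
Compositions from xᵢ = zᵢ/(1+ψ(Kᵢ−1)), yᵢ = Kᵢxᵢ:
  1: x = 0.0649, y = 0.2252
  2: x = 0.1736, y = 0.4061
  3: x = 0.4075, y = 0.2730
  4: x = 0.3540, y = 0.0956

x_4 = 0.3540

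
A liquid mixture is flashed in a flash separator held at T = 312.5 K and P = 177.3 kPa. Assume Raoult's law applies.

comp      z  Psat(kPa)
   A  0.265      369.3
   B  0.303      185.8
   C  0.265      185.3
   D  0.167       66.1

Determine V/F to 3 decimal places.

V/F = 0.707

Raoult's law: Kᵢ = Pᵢˢᵃᵗ/P = Pᵢˢᵃᵗ/177.3.
  K_A = 369.3/177.3 = 2.08291, K_B = 185.8/177.3 = 1.04794, K_C = 185.3/177.3 = 1.04512, K_D = 66.1/177.3 = 0.37281
Material balance + equilibrium reduce to Σ zᵢ(Kᵢ−1)/(1+V/F(Kᵢ−1)) = 0.
Check two-phase: ΣzᵢKᵢ = 1.209 > 1 and Σzᵢ/Kᵢ = 1.118 > 1, so g(0) = 0.209 > 0 and g(1) = -0.118 < 0.
Newton–Raphson from V/F = 0.5:
  V/F = 0.500: g = 0.0595, g' = -0.271 → V/F = 0.719
  V/F = 0.719: g = -0.0038, g' = -0.317 → V/F = 0.707
Converged at V/F = 0.707.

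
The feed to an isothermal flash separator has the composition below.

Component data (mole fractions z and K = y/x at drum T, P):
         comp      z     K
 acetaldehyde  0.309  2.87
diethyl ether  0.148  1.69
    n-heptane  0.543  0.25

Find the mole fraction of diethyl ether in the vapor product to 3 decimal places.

Rachford–Rice: g(ψ) = Σ zᵢ(Kᵢ−1)/(1+ψ(Kᵢ−1)) = 0.
g(0) = ΣzᵢKᵢ − 1 = 0.273 and g(1) = 1 − Σzᵢ/Kᵢ = -1.367, so a root lies in (0, 1).
Iterate (Newton) starting at ψ = 0.5:
  ψ = 0.500: g = -0.2771, g' = -1.109 → ψ = 0.250
  ψ = 0.250: g = -0.0207, g' = -1.016 → ψ = 0.230
Converged at ψ = 0.230.
Compositions from xᵢ = zᵢ/(1+ψ(Kᵢ−1)), yᵢ = Kᵢxᵢ:
  acetaldehyde: x = 0.216, y = 0.620
  diethyl ether: x = 0.128, y = 0.216
  n-heptane: x = 0.656, y = 0.164

y_diethyl ether = 0.216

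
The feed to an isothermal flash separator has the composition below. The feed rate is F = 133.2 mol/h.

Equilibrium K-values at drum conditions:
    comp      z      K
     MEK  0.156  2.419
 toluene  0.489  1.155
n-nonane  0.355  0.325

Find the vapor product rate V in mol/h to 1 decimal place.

Material balance + equilibrium reduce to Σ zᵢ(Kᵢ−1)/(1+β(Kᵢ−1)) = 0.
g(0) = ΣzᵢKᵢ − 1 = 0.058 and g(1) = 1 − Σzᵢ/Kᵢ = -0.580, so a root lies in (0, 1).
Newton iteration, β⁰ = 0.5:
  β = 0.500: g = -0.1619, g' = -0.486 → β = 0.167
  β = 0.167: g = -0.0172, g' = -0.422 → β = 0.126
  β = 0.126: g = 0.0002, g' = -0.431 → β = 0.127
Converged at β = 0.127.
Then V = β·F = 0.1265·133.2 = 16.9 mol/h and L = F − V = 116.3 mol/h.

V = 16.9 mol/h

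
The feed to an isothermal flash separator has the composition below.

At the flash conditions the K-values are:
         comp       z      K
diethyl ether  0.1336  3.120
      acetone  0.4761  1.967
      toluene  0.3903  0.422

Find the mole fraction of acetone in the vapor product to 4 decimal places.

Rachford–Rice: g(V/F) = Σ zᵢ(Kᵢ−1)/(1+V/F(Kᵢ−1)) = 0.
Feasibility: ΣzᵢKᵢ = 1.5180, Σzᵢ/Kᵢ = 1.2097 — both > 1, two phases present.
Newton iteration, V/F⁰ = 0.52:
  V/F = 0.5200: g = 0.11853, g' = -0.5995 → V/F = 0.7177
  V/F = 0.7177: g = -0.00143, g' = -0.6304 → V/F = 0.7154
Converged at V/F = 0.7154.
Compositions from xᵢ = zᵢ/(1+V/F(Kᵢ−1)), yᵢ = Kᵢxᵢ:
  diethyl ether: x = 0.0531, y = 0.1656
  acetone: x = 0.2814, y = 0.5535
  toluene: x = 0.6655, y = 0.2808

y_acetone = 0.5535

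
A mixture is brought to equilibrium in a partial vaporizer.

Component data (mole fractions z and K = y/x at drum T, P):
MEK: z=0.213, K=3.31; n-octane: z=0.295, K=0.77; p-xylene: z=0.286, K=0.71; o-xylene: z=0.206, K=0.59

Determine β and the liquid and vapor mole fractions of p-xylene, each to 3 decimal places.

Rachford–Rice: g(β) = Σ zᵢ(Kᵢ−1)/(1+β(Kᵢ−1)) = 0.
Check two-phase: ΣzᵢKᵢ = 1.257 > 1 and Σzᵢ/Kᵢ = 1.199 > 1, so g(0) = 0.257 > 0 and g(1) = -0.199 < 0.
Newton iteration, β⁰ = 0.37:
  β = 0.370: g = -0.0013, g' = -0.427 → β = 0.367
Converged at β = 0.367.
Compositions from xᵢ = zᵢ/(1+β(Kᵢ−1)), yᵢ = Kᵢxᵢ:
  MEK: x = 0.115, y = 0.382
  n-octane: x = 0.322, y = 0.248
  p-xylene: x = 0.320, y = 0.227
  o-xylene: x = 0.242, y = 0.143

β = 0.367, x_p-xylene = 0.320, y_p-xylene = 0.227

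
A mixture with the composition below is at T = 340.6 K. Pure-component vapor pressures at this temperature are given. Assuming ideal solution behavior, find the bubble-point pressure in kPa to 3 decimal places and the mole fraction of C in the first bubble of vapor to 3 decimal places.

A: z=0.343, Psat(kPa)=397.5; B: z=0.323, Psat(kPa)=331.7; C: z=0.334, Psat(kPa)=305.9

At the bubble point ψ → 0, so ΣzᵢKᵢ = 1 with Kᵢ = Pᵢˢᵃᵗ/P ⇒ P = ΣzᵢPᵢˢᵃᵗ.
P = 0.343·397.5 + 0.323·331.7 + 0.334·305.9 = 345.652 kPa
yᵢ = zᵢPᵢˢᵃᵗ/P ⇒ y_C = 0.334·305.9/345.652 = 0.296

Pbub = 345.652 kPa, y_C = 0.296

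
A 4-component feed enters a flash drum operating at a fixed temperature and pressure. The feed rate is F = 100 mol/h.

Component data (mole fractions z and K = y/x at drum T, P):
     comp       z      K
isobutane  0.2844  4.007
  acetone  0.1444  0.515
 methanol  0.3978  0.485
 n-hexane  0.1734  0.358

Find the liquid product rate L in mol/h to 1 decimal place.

Material balance + equilibrium reduce to Σ zᵢ(Kᵢ−1)/(1+ψ(Kᵢ−1)) = 0.
Feasibility: ΣzᵢKᵢ = 1.4690, Σzᵢ/Kᵢ = 1.6559 — both > 1, two phases present.
Newton–Raphson from ψ = 0.5:
  ψ = 0.5000: g = -0.19072, g' = -0.8159 → ψ = 0.2662
  ψ = 0.2662: g = 0.02284, g' = -1.0836 → ψ = 0.2873
  ψ = 0.2873: g = 0.00048, g' = -1.0388 → ψ = 0.2878
Converged at ψ = 0.2878.
Then V = ψ·F = 0.2878·100 = 28.8 mol/h and L = F − V = 71.2 mol/h.

L = 71.2 mol/h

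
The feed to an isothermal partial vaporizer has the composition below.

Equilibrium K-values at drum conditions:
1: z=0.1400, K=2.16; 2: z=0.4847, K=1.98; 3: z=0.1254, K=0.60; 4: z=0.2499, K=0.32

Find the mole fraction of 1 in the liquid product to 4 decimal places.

x_1 = 0.0790

Material balance + equilibrium reduce to Σ zᵢ(Kᵢ−1)/(1+V/F(Kᵢ−1)) = 0.
g(0) = ΣzᵢKᵢ − 1 = 0.4173 and g(1) = 1 − Σzᵢ/Kᵢ = -0.2996, so a root lies in (0, 1).
Newton iteration, V/F⁰ = 0.5:
  V/F = 0.5000: g = 0.10141, g' = -0.5818 → V/F = 0.6743
  V/F = 0.6743: g = -0.00539, g' = -0.6598 → V/F = 0.6661
Converged at V/F = 0.6661.
Compositions from xᵢ = zᵢ/(1+V/F(Kᵢ−1)), yᵢ = Kᵢxᵢ:
  1: x = 0.0790, y = 0.1706
  2: x = 0.2933, y = 0.5807
  3: x = 0.1709, y = 0.1026
  4: x = 0.4568, y = 0.1462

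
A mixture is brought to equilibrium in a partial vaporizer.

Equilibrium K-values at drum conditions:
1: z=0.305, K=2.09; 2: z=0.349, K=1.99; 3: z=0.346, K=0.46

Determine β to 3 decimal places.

Rachford–Rice: g(β) = Σ zᵢ(Kᵢ−1)/(1+β(Kᵢ−1)) = 0.
Feasibility: ΣzᵢKᵢ = 1.491, Σzᵢ/Kᵢ = 1.073 — both > 1, two phases present.
Newton–Raphson from β = 0.57:
  β = 0.570: g = 0.1560, g' = -0.488 → β = 0.890
  β = 0.890: g = -0.0070, g' = -0.564 → β = 0.877
Converged at β = 0.877.

β = 0.877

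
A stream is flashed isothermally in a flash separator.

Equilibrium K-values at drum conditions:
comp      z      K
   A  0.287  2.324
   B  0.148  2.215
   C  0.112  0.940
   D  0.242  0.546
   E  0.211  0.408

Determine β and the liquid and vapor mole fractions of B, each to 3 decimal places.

β = 0.528, x_B = 0.090, y_B = 0.200

Material balance + equilibrium reduce to Σ zᵢ(Kᵢ−1)/(1+β(Kᵢ−1)) = 0.
Check two-phase: ΣzᵢKᵢ = 1.318 > 1 and Σzᵢ/Kᵢ = 1.270 > 1, so g(0) = 0.318 > 0 and g(1) = -0.270 < 0.
Newton–Raphson from β = 0.5:
  β = 0.500: g = 0.0140, g' = -0.500 → β = 0.528
Converged at β = 0.528.
Compositions from xᵢ = zᵢ/(1+β(Kᵢ−1)), yᵢ = Kᵢxᵢ:
  A: x = 0.169, y = 0.393
  B: x = 0.090, y = 0.200
  C: x = 0.116, y = 0.109
  D: x = 0.318, y = 0.174
  E: x = 0.307, y = 0.125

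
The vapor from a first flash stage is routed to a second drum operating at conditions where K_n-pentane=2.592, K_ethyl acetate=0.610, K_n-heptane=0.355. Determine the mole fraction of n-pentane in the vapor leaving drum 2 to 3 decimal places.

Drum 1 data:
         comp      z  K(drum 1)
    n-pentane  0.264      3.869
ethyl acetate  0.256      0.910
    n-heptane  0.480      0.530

y_n-pentane (drum 2) = 0.661

Drum 1:
Newton–Raphson from ψ₁ = 0.43:
  ψ₁ = 0.430: g = 0.0324, g' = -0.604 → ψ₁ = 0.484
  ψ₁ = 0.484: g = 0.0012, g' = -0.561 → ψ₁ = 0.486
Converged at ψ₁ = 0.486.
Drum-1 compositions:
  n-pentane: x = 0.110, y = 0.427
  ethyl acetate: x = 0.268, y = 0.244
  n-heptane: x = 0.622, y = 0.330
Drum-2 feed = drum-1 vapor: z₂ = (0.4267, 0.2436, 0.3297).
Drum 2:
Rachford–Rice: g(ψ₂) = Σ zᵢ(Kᵢ−1)/(1+ψ₂(Kᵢ−1)) = 0.
g(0) = ΣzᵢKᵢ − 1 = 0.372 and g(1) = 1 − Σzᵢ/Kᵢ = -0.493, so a root lies in (0, 1).
Newton iteration, ψ₂⁰ = 0.44:
  ψ₂ = 0.440: g = -0.0121, g' = -0.695 → ψ₂ = 0.423
Converged at ψ₂ = 0.423.
  n-pentane: x = 0.255, y = 0.661
  ethyl acetate: x = 0.292, y = 0.178
  n-heptane: x = 0.453, y = 0.161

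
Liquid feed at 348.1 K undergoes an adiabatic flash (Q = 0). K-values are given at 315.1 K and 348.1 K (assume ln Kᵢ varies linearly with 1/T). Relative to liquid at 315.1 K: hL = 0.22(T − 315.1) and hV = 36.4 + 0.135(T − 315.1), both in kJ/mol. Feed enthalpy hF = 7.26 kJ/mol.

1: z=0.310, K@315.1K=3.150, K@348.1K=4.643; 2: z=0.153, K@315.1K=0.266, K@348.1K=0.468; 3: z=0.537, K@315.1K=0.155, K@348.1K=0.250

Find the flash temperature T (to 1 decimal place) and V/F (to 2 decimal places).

Adiabatic flash: solve Rachford–Rice at each trial T, then check hF = ψ·hV(T) + (1−ψ)·hL(T).
  T = 315.1 K: K = (3.150, 0.266, 0.155), RR gives ψ = 0.057, H_out = 2.071 kJ/mol
  T = 348.1 K: K = (4.643, 0.468, 0.250), RR gives ψ = 0.251, H_out = 15.689 kJ/mol
  T = 331.6 K: K = (3.861, 0.358, 0.199), RR gives ψ = 0.163, H_out = 9.346 kJ/mol
  T = 323.4 K: K = (3.499, 0.310, 0.176), RR gives ψ = 0.114, H_out = 5.900 kJ/mol
  T = 327.5 K: K = (3.678, 0.333, 0.188), RR gives ψ = 0.139, H_out = 7.657 kJ/mol
  T = 325.4 K: K = (3.586, 0.321, 0.182), RR gives ψ = 0.127, H_out = 6.766 kJ/mol
Linear interpolation between T = 325.4 (H_out = 6.766) and T = 327.5 (H_out = 7.657) on hF = 7.26 gives T ≈ 326.6 K, at which ψ = 0.13.

T = 326.6 K, V/F = 0.13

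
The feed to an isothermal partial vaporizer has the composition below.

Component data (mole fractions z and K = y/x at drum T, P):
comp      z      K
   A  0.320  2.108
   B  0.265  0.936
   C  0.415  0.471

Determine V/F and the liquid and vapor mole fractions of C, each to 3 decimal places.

Iterate (Newton) starting at V/F = 0.5:
  V/F = 0.500: g = -0.0878, g' = -0.379 → V/F = 0.268
  V/F = 0.268: g = 0.0004, g' = -0.392 → V/F = 0.269
Converged at V/F = 0.269.
Compositions from xᵢ = zᵢ/(1+V/F(Kᵢ−1)), yᵢ = Kᵢxᵢ:
  A: x = 0.247, y = 0.520
  B: x = 0.270, y = 0.252
  C: x = 0.484, y = 0.228

V/F = 0.269, x_C = 0.484, y_C = 0.228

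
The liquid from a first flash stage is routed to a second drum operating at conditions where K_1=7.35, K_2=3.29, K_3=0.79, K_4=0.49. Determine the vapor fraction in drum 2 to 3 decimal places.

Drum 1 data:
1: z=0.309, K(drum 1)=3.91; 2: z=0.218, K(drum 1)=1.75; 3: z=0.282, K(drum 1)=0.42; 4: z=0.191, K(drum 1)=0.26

Drum 1:
Rachford–Rice: g(ψ₁) = Σ zᵢ(Kᵢ−1)/(1+ψ₁(Kᵢ−1)) = 0.
Feasibility: ΣzᵢKᵢ = 1.758, Σzᵢ/Kᵢ = 1.610 — both > 1, two phases present.
Iterate (Newton) starting at ψ₁ = 0.44:
  ψ₁ = 0.440: g = 0.0881, g' = -0.973 → ψ₁ = 0.530
  ψ₁ = 0.530: g = 0.0016, g' = -0.949 → ψ₁ = 0.532
Converged at ψ₁ = 0.532.
Drum-1 compositions:
  1: x = 0.121, y = 0.474
  2: x = 0.156, y = 0.273
  3: x = 0.408, y = 0.171
  4: x = 0.315, y = 0.082
Drum-2 feed = drum-1 liquid: z₂ = (0.1213, 0.1558, 0.4079, 0.3151).
Drum 2:
Iterate (Newton) starting at ψ₂ = 0.5:
  ψ₂ = 0.500: g = 0.0394, g' = -0.628 → ψ₂ = 0.563
  ψ₂ = 0.563: g = 0.0018, g' = -0.574 → ψ₂ = 0.566
Converged at ψ₂ = 0.566.
  1: x = 0.026, y = 0.194
  2: x = 0.068, y = 0.223
  3: x = 0.463, y = 0.366
  4: x = 0.443, y = 0.217

V/F (drum 2) = 0.566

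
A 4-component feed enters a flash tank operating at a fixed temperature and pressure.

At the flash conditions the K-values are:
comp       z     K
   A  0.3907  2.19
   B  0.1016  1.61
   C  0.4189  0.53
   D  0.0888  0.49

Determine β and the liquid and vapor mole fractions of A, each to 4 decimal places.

β = 0.5476, x_A = 0.2366, y_A = 0.5180

Material balance + equilibrium reduce to Σ zᵢ(Kᵢ−1)/(1+β(Kᵢ−1)) = 0.
Feasibility: ΣzᵢKᵢ = 1.2847, Σzᵢ/Kᵢ = 1.2131 — both > 1, two phases present.
Newton iteration, β⁰ = 0.53:
  β = 0.5300: g = 0.00769, g' = -0.4371 → β = 0.5476
Converged at β = 0.5476.
Compositions from xᵢ = zᵢ/(1+β(Kᵢ−1)), yᵢ = Kᵢxᵢ:
  A: x = 0.2366, y = 0.5180
  B: x = 0.0762, y = 0.1226
  C: x = 0.5641, y = 0.2990
  D: x = 0.1232, y = 0.0604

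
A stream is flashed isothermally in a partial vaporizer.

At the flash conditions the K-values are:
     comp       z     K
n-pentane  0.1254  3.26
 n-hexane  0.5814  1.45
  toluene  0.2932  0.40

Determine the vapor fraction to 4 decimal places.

ψ = 0.7113

Newton–Raphson from ψ = 0.5:
  ψ = 0.5000: g = 0.09531, g' = -0.4350 → ψ = 0.7191
  ψ = 0.7191: g = -0.00380, g' = -0.4867 → ψ = 0.7113
Converged at ψ = 0.7113.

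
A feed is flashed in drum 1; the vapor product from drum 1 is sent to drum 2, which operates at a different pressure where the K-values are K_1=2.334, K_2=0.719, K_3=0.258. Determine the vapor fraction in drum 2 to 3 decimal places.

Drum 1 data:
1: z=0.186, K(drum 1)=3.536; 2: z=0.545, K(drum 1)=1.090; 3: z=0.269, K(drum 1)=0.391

V/F (drum 2) = 0.170

Drum 1:
Let ψ₁ = V/F and solve Σ zᵢ(Kᵢ−1)/(1+ψ₁(Kᵢ−1)) = 0.
g(0) = ΣzᵢKᵢ − 1 = 0.357 and g(1) = 1 − Σzᵢ/Kᵢ = -0.241, so a root lies in (0, 1).
Newton iteration, ψ₁⁰ = 0.42:
  ψ₁ = 0.420: g = 0.0555, g' = -0.465 → ψ₁ = 0.540
  ψ₁ = 0.540: g = 0.0020, g' = -0.439 → ψ₁ = 0.544
Converged at ψ₁ = 0.544.
Drum-1 compositions:
  1: x = 0.078, y = 0.276
  2: x = 0.520, y = 0.566
  3: x = 0.402, y = 0.157
Drum-2 feed = drum-1 vapor: z₂ = (0.2764, 0.5663, 0.1573).
Drum 2:
Newton iteration, ψ₂⁰ = 0.5:
  ψ₂ = 0.500: g = -0.1495, g' = -0.456 → ψ₂ = 0.172
  ψ₂ = 0.172: g = -0.0013, g' = -0.488 → ψ₂ = 0.170
Converged at ψ₂ = 0.170.
  1: x = 0.225, y = 0.526
  2: x = 0.595, y = 0.428
  3: x = 0.180, y = 0.046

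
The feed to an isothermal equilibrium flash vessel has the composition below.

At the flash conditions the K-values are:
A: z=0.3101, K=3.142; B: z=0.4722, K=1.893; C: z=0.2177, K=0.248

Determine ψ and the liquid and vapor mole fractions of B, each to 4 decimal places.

Rachford–Rice: g(ψ) = Σ zᵢ(Kᵢ−1)/(1+ψ(Kᵢ−1)) = 0.
g(0) = ΣzᵢKᵢ − 1 = 0.9222 and g(1) = 1 − Σzᵢ/Kᵢ = -0.2260, so a root lies in (0, 1).
Iterate (Newton) starting at ψ = 0.5:
  ψ = 0.5000: g = 0.34989, g' = -0.8279 → ψ = 0.9226
  ψ = 0.9226: g = -0.08033, g' = -1.5871 → ψ = 0.8720
  ψ = 0.8720: g = -0.00690, g' = -1.3309 → ψ = 0.8668
Converged at ψ = 0.8668.
Compositions from xᵢ = zᵢ/(1+ψ(Kᵢ−1)), yᵢ = Kᵢxᵢ:
  A: x = 0.1086, y = 0.3411
  B: x = 0.2662, y = 0.5039
  C: x = 0.6253, y = 0.1551

ψ = 0.8668, x_B = 0.2662, y_B = 0.5039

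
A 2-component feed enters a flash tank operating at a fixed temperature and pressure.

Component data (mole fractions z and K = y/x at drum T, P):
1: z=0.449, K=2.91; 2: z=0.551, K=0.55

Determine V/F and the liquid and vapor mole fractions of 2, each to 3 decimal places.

V/F = 0.709, x_2 = 0.809, y_2 = 0.445

Newton iteration, V/F⁰ = 0.7:
  V/F = 0.700: g = 0.0050, g' = -0.538 → V/F = 0.709
Converged at V/F = 0.709.
Compositions from xᵢ = zᵢ/(1+V/F(Kᵢ−1)), yᵢ = Kᵢxᵢ:
  1: x = 0.191, y = 0.555
  2: x = 0.809, y = 0.445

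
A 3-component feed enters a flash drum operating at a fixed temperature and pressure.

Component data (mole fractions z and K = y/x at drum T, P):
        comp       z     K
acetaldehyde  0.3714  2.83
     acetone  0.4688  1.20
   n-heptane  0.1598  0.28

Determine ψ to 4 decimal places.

Material balance + equilibrium reduce to Σ zᵢ(Kᵢ−1)/(1+ψ(Kᵢ−1)) = 0.
Feasibility: ΣzᵢKᵢ = 1.6584, Σzᵢ/Kᵢ = 1.0926 — both > 1, two phases present.
Newton iteration, ψ⁰ = 0.5:
  ψ = 0.5000: g = 0.26038, g' = -0.5569 → ψ = 0.9675
  ψ = 0.9675: g = -0.05539, g' = -1.0753 → ψ = 0.9160
  ψ = 0.9160: g = -0.00475, g' = -0.9017 → ψ = 0.9108
  ψ = 0.9108: g = -0.00004, g' = -0.8873 → ψ = 0.9107
Converged at ψ = 0.9107.

ψ = 0.9107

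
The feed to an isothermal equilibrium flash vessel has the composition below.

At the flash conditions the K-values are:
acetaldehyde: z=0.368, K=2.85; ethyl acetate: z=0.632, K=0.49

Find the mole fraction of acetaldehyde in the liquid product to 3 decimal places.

Newton–Raphson from ψ = 0.34:
  ψ = 0.340: g = 0.0280, g' = -0.715 → ψ = 0.379
  ψ = 0.379: g = 0.0006, g' = -0.688 → ψ = 0.380
Converged at ψ = 0.380.
Compositions from xᵢ = zᵢ/(1+ψ(Kᵢ−1)), yᵢ = Kᵢxᵢ:
  acetaldehyde: x = 0.216, y = 0.616
  ethyl acetate: x = 0.784, y = 0.384

x_acetaldehyde = 0.216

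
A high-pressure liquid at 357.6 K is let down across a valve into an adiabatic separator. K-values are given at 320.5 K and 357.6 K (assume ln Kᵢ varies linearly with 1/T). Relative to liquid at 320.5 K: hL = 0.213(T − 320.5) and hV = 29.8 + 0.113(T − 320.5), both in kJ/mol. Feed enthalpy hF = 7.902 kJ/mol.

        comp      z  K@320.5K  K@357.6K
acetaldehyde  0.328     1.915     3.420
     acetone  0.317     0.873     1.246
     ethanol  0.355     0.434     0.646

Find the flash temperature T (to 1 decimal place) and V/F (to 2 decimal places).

T = 322.9 K, V/F = 0.25

Adiabatic flash: solve Rachford–Rice at each trial T, then check hF = ψ·hV(T) + (1−ψ)·hL(T).
  T = 320.5 K: K = (1.915, 0.873, 0.434), RR gives ψ = 0.159, H_out = 4.748 kJ/mol
  T = 357.6 K: K = (3.420, 1.246, 0.646), RR gives ψ = 1.000, H_out = 33.992 kJ/mol
  T = 339.1 K: K = (2.602, 1.054, 0.536), RR gives ψ = 0.756, H_out = 25.078 kJ/mol
  T = 329.8 K: K = (2.242, 0.962, 0.484), RR gives ψ = 0.477, H_out = 15.764 kJ/mol
  T = 325.1 K: K = (2.073, 0.916, 0.458), RR gives ψ = 0.326, H_out = 10.530 kJ/mol
  T = 322.8 K: K = (1.993, 0.895, 0.446), RR gives ψ = 0.245, H_out = 7.741 kJ/mol
Linear interpolation between T = 322.8 (H_out = 7.741) and T = 325.1 (H_out = 10.530) on hF = 7.902 gives T ≈ 322.9 K, at which ψ = 0.25.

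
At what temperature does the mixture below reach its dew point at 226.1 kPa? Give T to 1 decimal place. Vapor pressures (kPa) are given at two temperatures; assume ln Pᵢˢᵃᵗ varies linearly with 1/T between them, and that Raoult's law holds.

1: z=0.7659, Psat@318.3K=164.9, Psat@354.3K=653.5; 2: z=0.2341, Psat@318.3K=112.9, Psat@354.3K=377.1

Dew-point temperature: Σzᵢ·P/Pᵢˢᵃᵗ(T) = 1. Interpolate ln Pᵢˢᵃᵗ = aᵢ + bᵢ/T.
  T = 318.3 K: ΣzᵢP/Pᵢˢᵃᵗ = 1.5190
  T = 354.3 K: ΣzᵢP/Pᵢˢᵃᵗ = 0.4053
  T = 336.3 K: ΣzᵢP/Pᵢˢᵃᵗ = 0.7568
  T = 327.3 K: ΣzᵢP/Pᵢˢᵃᵗ = 1.0617
  T = 331.8 K: ΣzᵢP/Pᵢˢᵃᵗ = 0.8943
  T = 329.6 K: ΣzᵢP/Pᵢˢᵃᵗ = 0.9720
Interpolating between 327.3 K and 329.6 K gives T ≈ 328.9 K.

T = 328.9 K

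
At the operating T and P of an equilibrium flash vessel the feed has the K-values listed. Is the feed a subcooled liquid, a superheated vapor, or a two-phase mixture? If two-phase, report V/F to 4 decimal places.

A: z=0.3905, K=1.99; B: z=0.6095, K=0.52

ΣzᵢKᵢ = 1.0940; Σzᵢ/Kᵢ = 1.3683.
Both exceed 1, so a two-phase solution exists.
Material balance + equilibrium reduce to Σ zᵢ(Kᵢ−1)/(1+ψ(Kᵢ−1)) = 0.
Binary case is linear: z₁(K₁−1)(1+ψ(K₂−1)) + z₂(K₂−1)(1+ψ(K₁−1)) = 0
⇒ ψ = [z₁(K₁−1)+z₂(K₂−1)] / [−(K₁−1)(K₂−1)] = 0.09404/0.47520 = 0.1979

two-phase, V/F = 0.1979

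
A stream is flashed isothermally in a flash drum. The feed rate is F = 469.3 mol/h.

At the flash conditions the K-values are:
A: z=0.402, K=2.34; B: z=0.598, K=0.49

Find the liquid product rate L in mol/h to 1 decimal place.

Iterate (Newton) starting at V/F = 0.5:
  V/F = 0.500: g = -0.0868, g' = -0.539 → V/F = 0.339
  V/F = 0.339: g = 0.0017, g' = -0.569 → V/F = 0.342
Converged at V/F = 0.342.
Then V = V/F·F = 0.3420·469.3 = 160.5 mol/h and L = F − V = 308.8 mol/h.

L = 308.8 mol/h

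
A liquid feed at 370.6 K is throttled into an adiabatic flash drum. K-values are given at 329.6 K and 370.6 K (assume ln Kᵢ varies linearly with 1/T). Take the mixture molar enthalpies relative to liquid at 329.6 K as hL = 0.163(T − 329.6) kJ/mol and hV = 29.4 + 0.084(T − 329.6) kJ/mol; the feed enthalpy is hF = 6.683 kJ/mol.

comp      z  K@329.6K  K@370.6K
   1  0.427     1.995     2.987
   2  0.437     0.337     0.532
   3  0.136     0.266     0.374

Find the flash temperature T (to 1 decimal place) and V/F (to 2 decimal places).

Adiabatic flash: solve Rachford–Rice at each trial T, then check hF = ψ·hV(T) + (1−ψ)·hL(T).
  T = 329.6 K: K = (1.995, 0.337, 0.266), RR gives ψ = 0.052, H_out = 1.533 kJ/mol
  T = 370.6 K: K = (2.987, 0.532, 0.374), RR gives ψ = 0.550, H_out = 21.078 kJ/mol
  T = 350.1 K: K = (2.470, 0.429, 0.319), RR gives ψ = 0.324, H_out = 12.349 kJ/mol
  T = 339.9 K: K = (2.228, 0.382, 0.292), RR gives ψ = 0.201, H_out = 7.422 kJ/mol
  T = 334.8 K: K = (2.111, 0.359, 0.279), RR gives ψ = 0.131, H_out = 4.658 kJ/mol
  T = 337.4 K: K = (2.171, 0.371, 0.286), RR gives ψ = 0.168, H_out = 6.099 kJ/mol
  T = 338.6 K: K = (2.198, 0.376, 0.289), RR gives ψ = 0.184, H_out = 6.741 kJ/mol
Linear interpolation between T = 337.4 (H_out = 6.099) and T = 338.6 (H_out = 6.741) on hF = 6.683 gives T ≈ 338.5 K, at which ψ = 0.18.

T = 338.5 K, V/F = 0.18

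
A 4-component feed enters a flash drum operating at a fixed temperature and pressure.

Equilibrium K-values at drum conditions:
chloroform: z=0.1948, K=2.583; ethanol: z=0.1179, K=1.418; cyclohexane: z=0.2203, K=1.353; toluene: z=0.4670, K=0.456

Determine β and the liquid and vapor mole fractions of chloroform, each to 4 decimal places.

β = 0.3430, x_chloroform = 0.1263, y_chloroform = 0.3261

Material balance + equilibrium reduce to Σ zᵢ(Kᵢ−1)/(1+β(Kᵢ−1)) = 0.
Check two-phase: ΣzᵢKᵢ = 1.1814 > 1 and Σzᵢ/Kᵢ = 1.3455 > 1, so g(0) = 0.1814 > 0 and g(1) = -0.3455 < 0.
Newton iteration, β⁰ = 0.31:
  β = 0.3100: g = 0.01500, g' = -0.4581 → β = 0.3427
  β = 0.3427: g = 0.00011, g' = -0.4516 → β = 0.3430
Converged at β = 0.3430.
Compositions from xᵢ = zᵢ/(1+β(Kᵢ−1)), yᵢ = Kᵢxᵢ:
  chloroform: x = 0.1263, y = 0.3261
  ethanol: x = 0.1031, y = 0.1462
  cyclohexane: x = 0.1965, y = 0.2659
  toluene: x = 0.5741, y = 0.2618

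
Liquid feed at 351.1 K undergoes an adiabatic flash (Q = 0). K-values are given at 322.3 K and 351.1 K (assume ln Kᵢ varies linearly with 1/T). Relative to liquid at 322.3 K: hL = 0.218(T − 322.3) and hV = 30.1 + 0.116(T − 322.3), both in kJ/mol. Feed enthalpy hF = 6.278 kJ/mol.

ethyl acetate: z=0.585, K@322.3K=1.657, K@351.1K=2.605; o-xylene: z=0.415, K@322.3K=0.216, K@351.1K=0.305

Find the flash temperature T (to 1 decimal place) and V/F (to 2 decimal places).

T = 325.1 K, V/F = 0.19

Adiabatic flash: solve Rachford–Rice at each trial T, then check hF = ψ·hV(T) + (1−ψ)·hL(T).
  T = 322.3 K: K = (1.657, 0.216), RR gives ψ = 0.115, H_out = 3.447 kJ/mol
  T = 351.1 K: K = (2.605, 0.305), RR gives ψ = 0.583, H_out = 22.118 kJ/mol
  T = 336.7 K: K = (2.098, 0.259), RR gives ψ = 0.411, H_out = 14.906 kJ/mol
  T = 329.5 K: K = (1.869, 0.237), RR gives ψ = 0.289, H_out = 10.058 kJ/mol
  T = 325.9 K: K = (1.761, 0.226), RR gives ψ = 0.211, H_out = 7.053 kJ/mol
  T = 324.1 K: K = (1.709, 0.221), RR gives ψ = 0.165, H_out = 5.339 kJ/mol
Linear interpolation between T = 324.1 (H_out = 5.339) and T = 325.9 (H_out = 7.053) on hF = 6.278 gives T ≈ 325.1 K, at which ψ = 0.19.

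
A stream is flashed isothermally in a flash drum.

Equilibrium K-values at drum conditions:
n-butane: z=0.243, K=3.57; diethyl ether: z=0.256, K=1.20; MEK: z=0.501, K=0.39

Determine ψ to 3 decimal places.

Let ψ = V/F and solve Σ zᵢ(Kᵢ−1)/(1+ψ(Kᵢ−1)) = 0.
Check two-phase: ΣzᵢKᵢ = 1.370 > 1 and Σzᵢ/Kᵢ = 1.566 > 1, so g(0) = 0.370 > 0 and g(1) = -0.566 < 0.
Iterate (Newton) starting at ψ = 0.5:
  ψ = 0.500: g = -0.1199, g' = -0.702 → ψ = 0.329
  ψ = 0.329: g = 0.0039, g' = -0.772 → ψ = 0.334
Converged at ψ = 0.334.

ψ = 0.334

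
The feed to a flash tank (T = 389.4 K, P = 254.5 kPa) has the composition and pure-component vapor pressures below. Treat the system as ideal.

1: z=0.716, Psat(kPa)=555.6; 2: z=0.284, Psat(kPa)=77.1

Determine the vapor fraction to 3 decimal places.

ψ = 0.787

Raoult's law: Kᵢ = Pᵢˢᵃᵗ/P = Pᵢˢᵃᵗ/254.5.
  K_1 = 555.6/254.5 = 2.18310, K_2 = 77.1/254.5 = 0.30295
Iterate (Newton) starting at ψ = 0.5:
  ψ = 0.500: g = 0.2284, g' = -0.721 → ψ = 0.817
  ψ = 0.817: g = -0.0289, g' = -1.003 → ψ = 0.788
  ψ = 0.788: g = -0.0008, g' = -0.948 → ψ = 0.787
Converged at ψ = 0.787.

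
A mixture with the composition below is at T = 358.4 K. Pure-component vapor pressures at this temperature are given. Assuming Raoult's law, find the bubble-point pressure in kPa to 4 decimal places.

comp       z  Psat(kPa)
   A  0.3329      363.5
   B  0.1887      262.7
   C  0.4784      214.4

Pbub = 273.1496 kPa

At the bubble point ψ → 0, so ΣzᵢKᵢ = 1 with Kᵢ = Pᵢˢᵃᵗ/P ⇒ P = ΣzᵢPᵢˢᵃᵗ.
P = 0.3329·363.5 + 0.1887·262.7 + 0.4784·214.4 = 273.1496 kPa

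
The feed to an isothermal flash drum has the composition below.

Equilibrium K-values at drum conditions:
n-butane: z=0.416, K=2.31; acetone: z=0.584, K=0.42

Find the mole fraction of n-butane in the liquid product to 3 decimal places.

Newton iteration, ψ⁰ = 0.46:
  ψ = 0.460: g = -0.1219, g' = -0.643 → ψ = 0.270
  ψ = 0.270: g = 0.0006, g' = -0.666 → ψ = 0.271
Converged at ψ = 0.271.
Compositions from xᵢ = zᵢ/(1+ψ(Kᵢ−1)), yᵢ = Kᵢxᵢ:
  n-butane: x = 0.307, y = 0.709
  acetone: x = 0.693, y = 0.291

x_n-butane = 0.307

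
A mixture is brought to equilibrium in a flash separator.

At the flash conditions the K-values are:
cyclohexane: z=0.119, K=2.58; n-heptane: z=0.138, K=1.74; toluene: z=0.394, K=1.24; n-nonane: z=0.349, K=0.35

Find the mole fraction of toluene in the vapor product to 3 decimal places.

Material balance + equilibrium reduce to Σ zᵢ(Kᵢ−1)/(1+V/F(Kᵢ−1)) = 0.
Check two-phase: ΣzᵢKᵢ = 1.158 > 1 and Σzᵢ/Kᵢ = 1.440 > 1, so g(0) = 0.158 > 0 and g(1) = -0.440 < 0.
Newton–Raphson from V/F = 0.49:
  V/F = 0.490: g = -0.0673, g' = -0.471 → V/F = 0.347
  V/F = 0.347: g = -0.0029, g' = -0.437 → V/F = 0.340
Converged at V/F = 0.340.
Compositions from xᵢ = zᵢ/(1+V/F(Kᵢ−1)), yᵢ = Kᵢxᵢ:
  cyclohexane: x = 0.077, y = 0.200
  n-heptane: x = 0.110, y = 0.192
  toluene: x = 0.364, y = 0.452
  n-nonane: x = 0.448, y = 0.157

y_toluene = 0.452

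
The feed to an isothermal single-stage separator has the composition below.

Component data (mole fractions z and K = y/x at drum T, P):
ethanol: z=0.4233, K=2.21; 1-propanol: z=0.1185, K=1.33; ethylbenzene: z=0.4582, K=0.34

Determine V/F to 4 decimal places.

V/F = 0.3525

Newton–Raphson from V/F = 0.5:
  V/F = 0.5000: g = -0.09867, g' = -0.6947 → V/F = 0.3580
  V/F = 0.3580: g = -0.00360, g' = -0.6542 → V/F = 0.3525
Converged at V/F = 0.3525.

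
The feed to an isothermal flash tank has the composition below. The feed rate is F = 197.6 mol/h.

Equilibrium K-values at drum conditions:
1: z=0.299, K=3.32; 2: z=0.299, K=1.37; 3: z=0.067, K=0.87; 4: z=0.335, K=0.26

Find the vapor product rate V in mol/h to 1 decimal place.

V = 101.6 mol/h

Rachford–Rice: g(β) = Σ zᵢ(Kᵢ−1)/(1+β(Kᵢ−1)) = 0.
Feasibility: ΣzᵢKᵢ = 1.548, Σzᵢ/Kᵢ = 1.674 — both > 1, two phases present.
Newton–Raphson from β = 0.5:
  β = 0.500: g = 0.0117, g' = -0.838 → β = 0.514
Converged at β = 0.514.
Then V = β·F = 0.5139·197.6 = 101.6 mol/h and L = F − V = 96.0 mol/h.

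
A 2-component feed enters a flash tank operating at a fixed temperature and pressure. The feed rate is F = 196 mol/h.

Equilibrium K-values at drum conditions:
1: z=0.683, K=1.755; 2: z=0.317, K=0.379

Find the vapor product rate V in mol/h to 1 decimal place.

V = 133.3 mol/h

Binary case is linear: z₁(K₁−1)(1+ψ(K₂−1)) + z₂(K₂−1)(1+ψ(K₁−1)) = 0
⇒ ψ = [z₁(K₁−1)+z₂(K₂−1)] / [−(K₁−1)(K₂−1)] = 0.3188/0.4689 = 0.680
Then V = ψ·F = 0.6800·196 = 133.3 mol/h and L = F − V = 62.7 mol/h.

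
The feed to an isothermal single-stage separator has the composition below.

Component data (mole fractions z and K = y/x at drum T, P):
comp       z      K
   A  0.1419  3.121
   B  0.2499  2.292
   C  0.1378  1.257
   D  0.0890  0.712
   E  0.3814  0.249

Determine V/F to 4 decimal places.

Rachford–Rice: g(V/F) = Σ zᵢ(Kᵢ−1)/(1+V/F(Kᵢ−1)) = 0.
Feasibility: ΣzᵢKᵢ = 1.3472, Σzᵢ/Kᵢ = 1.9209 — both > 1, two phases present.
Newton iteration, V/F⁰ = 0.41:
  V/F = 0.4100: g = -0.03884, g' = -0.8269 → V/F = 0.3630
  V/F = 0.3630: g = -0.00020, g' = -0.8205 → V/F = 0.3628
Converged at V/F = 0.3628.

V/F = 0.3628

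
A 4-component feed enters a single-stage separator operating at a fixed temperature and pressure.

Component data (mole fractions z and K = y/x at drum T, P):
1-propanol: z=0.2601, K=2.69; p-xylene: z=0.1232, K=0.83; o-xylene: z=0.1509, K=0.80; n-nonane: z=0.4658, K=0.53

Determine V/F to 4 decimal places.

Rachford–Rice: g(V/F) = Σ zᵢ(Kᵢ−1)/(1+V/F(Kᵢ−1)) = 0.
Feasibility: ΣzᵢKᵢ = 1.1695, Σzᵢ/Kᵢ = 1.3126 — both > 1, two phases present.
Newton iteration, V/F⁰ = 0.36:
  V/F = 0.3600: g = -0.04505, g' = -0.4473 → V/F = 0.2593
  V/F = 0.2593: g = 0.00259, g' = -0.5032 → V/F = 0.2644
  V/F = 0.2644: g = 0.00001, g' = -0.4997 → V/F = 0.2645
Converged at V/F = 0.2645.

V/F = 0.2645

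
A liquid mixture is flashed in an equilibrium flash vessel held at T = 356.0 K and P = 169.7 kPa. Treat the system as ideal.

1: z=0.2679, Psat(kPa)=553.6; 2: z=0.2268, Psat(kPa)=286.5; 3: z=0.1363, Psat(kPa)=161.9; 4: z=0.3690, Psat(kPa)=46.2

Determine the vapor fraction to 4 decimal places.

ψ = 0.4666

Raoult's law: Kᵢ = Pᵢˢᵃᵗ/P = Pᵢˢᵃᵗ/169.7.
  K_1 = 553.6/169.7 = 3.262227, K_2 = 286.5/169.7 = 1.688273, K_3 = 161.9/169.7 = 0.954037, K_4 = 46.2/169.7 = 0.272245
Material balance + equilibrium reduce to Σ zᵢ(Kᵢ−1)/(1+ψ(Kᵢ−1)) = 0.
Feasibility: ΣzᵢKᵢ = 1.4873, Σzᵢ/Kᵢ = 1.7147 — both > 1, two phases present.
Newton–Raphson from ψ = 0.5:
  ψ = 0.5000: g = -0.02805, g' = -0.8446 → ψ = 0.4668
  ψ = 0.4668: g = -0.00019, g' = -0.8344 → ψ = 0.4666
Converged at ψ = 0.4666.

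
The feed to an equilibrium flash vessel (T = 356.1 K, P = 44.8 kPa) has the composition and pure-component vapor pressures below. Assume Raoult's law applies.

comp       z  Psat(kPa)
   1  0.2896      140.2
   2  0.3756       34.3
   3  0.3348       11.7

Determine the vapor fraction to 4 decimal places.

Raoult's law: Kᵢ = Pᵢˢᵃᵗ/P = Pᵢˢᵃᵗ/44.8.
  K_1 = 140.2/44.8 = 3.129464, K_2 = 34.3/44.8 = 0.765625, K_3 = 11.7/44.8 = 0.261161
Newton–Raphson from ψ = 0.61:
  ψ = 0.6100: g = -0.28479, g' = -0.8823 → ψ = 0.2872
  ψ = 0.2872: g = -0.02572, g' = -0.8238 → ψ = 0.2560
  ψ = 0.2560: g = 0.00041, g' = -0.8514 → ψ = 0.2565
Converged at ψ = 0.2565.

ψ = 0.2565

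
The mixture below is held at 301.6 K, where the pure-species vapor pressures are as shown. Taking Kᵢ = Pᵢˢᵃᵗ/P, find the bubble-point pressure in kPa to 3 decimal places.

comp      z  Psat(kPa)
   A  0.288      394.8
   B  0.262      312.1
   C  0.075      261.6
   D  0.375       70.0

At the bubble point ψ → 0, so ΣzᵢKᵢ = 1 with Kᵢ = Pᵢˢᵃᵗ/P ⇒ P = ΣzᵢPᵢˢᵃᵗ.
P = 0.288·394.8 + 0.262·312.1 + 0.075·261.6 + 0.375·70.0 = 241.343 kPa

Pbub = 241.343 kPa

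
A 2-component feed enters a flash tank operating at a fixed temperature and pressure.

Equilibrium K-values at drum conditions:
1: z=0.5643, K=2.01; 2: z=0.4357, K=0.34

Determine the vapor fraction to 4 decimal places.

ψ = 0.4236

Iterate (Newton) starting at ψ = 0.5:
  ψ = 0.5000: g = -0.05050, g' = -0.6769 → ψ = 0.4254
  ψ = 0.4254: g = -0.00116, g' = -0.6485 → ψ = 0.4236
Converged at ψ = 0.4236.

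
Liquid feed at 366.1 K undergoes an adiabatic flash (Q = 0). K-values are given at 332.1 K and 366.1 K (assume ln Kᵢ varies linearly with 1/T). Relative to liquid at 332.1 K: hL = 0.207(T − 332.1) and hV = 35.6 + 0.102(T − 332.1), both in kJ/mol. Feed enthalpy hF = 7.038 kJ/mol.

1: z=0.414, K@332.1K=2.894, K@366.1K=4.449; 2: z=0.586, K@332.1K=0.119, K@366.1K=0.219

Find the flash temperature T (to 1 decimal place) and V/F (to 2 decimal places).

T = 335.0 K, V/F = 0.18

Adiabatic flash: solve Rachford–Rice at each trial T, then check hF = ψ·hV(T) + (1−ψ)·hL(T).
  T = 332.1 K: K = (2.894, 0.119), RR gives ψ = 0.161, H_out = 5.715 kJ/mol
  T = 366.1 K: K = (4.449, 0.219), RR gives ψ = 0.360, H_out = 18.575 kJ/mol
  T = 349.1 K: K = (3.626, 0.164), RR gives ψ = 0.272, H_out = 12.716 kJ/mol
  T = 340.6 K: K = (3.249, 0.140), RR gives ψ = 0.221, H_out = 9.426 kJ/mol
  T = 336.4 K: K = (3.070, 0.129), RR gives ψ = 0.193, H_out = 7.657 kJ/mol
  T = 334.2 K: K = (2.979, 0.124), RR gives ψ = 0.177, H_out = 6.682 kJ/mol
Linear interpolation between T = 334.2 (H_out = 6.682) and T = 336.4 (H_out = 7.657) on hF = 7.038 gives T ≈ 335.0 K, at which ψ = 0.18.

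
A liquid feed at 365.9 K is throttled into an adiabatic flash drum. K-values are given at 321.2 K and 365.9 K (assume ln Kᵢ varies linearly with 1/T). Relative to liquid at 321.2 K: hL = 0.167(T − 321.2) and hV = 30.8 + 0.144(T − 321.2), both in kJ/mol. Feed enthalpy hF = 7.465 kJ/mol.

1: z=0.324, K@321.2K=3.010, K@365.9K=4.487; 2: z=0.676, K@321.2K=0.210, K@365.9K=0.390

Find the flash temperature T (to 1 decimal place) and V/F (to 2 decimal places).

Adiabatic flash: solve Rachford–Rice at each trial T, then check hF = ψ·hV(T) + (1−ψ)·hL(T).
  T = 321.2 K: K = (3.010, 0.210), RR gives ψ = 0.074, H_out = 2.273 kJ/mol
  T = 365.9 K: K = (4.487, 0.390), RR gives ψ = 0.337, H_out = 17.507 kJ/mol
  T = 343.5 K: K = (3.721, 0.292), RR gives ψ = 0.209, H_out = 10.057 kJ/mol
  T = 332.4 K: K = (3.360, 0.249), RR gives ψ = 0.145, H_out = 6.302 kJ/mol
  T = 337.9 K: K = (3.538, 0.270), RR gives ψ = 0.177, H_out = 8.182 kJ/mol
  T = 335.1 K: K = (3.447, 0.259), RR gives ψ = 0.161, H_out = 7.230 kJ/mol
  T = 336.5 K: K = (3.492, 0.264), RR gives ψ = 0.169, H_out = 7.707 kJ/mol
Linear interpolation between T = 335.1 (H_out = 7.230) and T = 336.5 (H_out = 7.707) on hF = 7.465 gives T ≈ 335.8 K, at which ψ = 0.17.

T = 335.8 K, V/F = 0.17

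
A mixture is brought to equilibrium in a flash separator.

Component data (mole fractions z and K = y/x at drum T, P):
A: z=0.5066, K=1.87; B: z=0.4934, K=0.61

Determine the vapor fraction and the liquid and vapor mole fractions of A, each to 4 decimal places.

ψ = 0.7318, x_A = 0.3095, y_A = 0.5788

Let ψ = V/F and solve Σ zᵢ(Kᵢ−1)/(1+ψ(Kᵢ−1)) = 0.
g(0) = ΣzᵢKᵢ − 1 = 0.2483 and g(1) = 1 − Σzᵢ/Kᵢ = -0.0798, so a root lies in (0, 1).
Newton–Raphson from ψ = 0.46:
  ψ = 0.4600: g = 0.08028, g' = -0.3070 → ψ = 0.7215
  ψ = 0.7215: g = 0.00301, g' = -0.2901 → ψ = 0.7318
Converged at ψ = 0.7318.
Compositions from xᵢ = zᵢ/(1+ψ(Kᵢ−1)), yᵢ = Kᵢxᵢ:
  A: x = 0.3095, y = 0.5788
  B: x = 0.6905, y = 0.4212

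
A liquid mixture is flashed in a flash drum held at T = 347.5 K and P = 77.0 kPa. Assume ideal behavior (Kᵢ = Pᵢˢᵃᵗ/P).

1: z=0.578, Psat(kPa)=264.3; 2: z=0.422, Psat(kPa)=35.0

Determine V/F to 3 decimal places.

Raoult's law: Kᵢ = Pᵢˢᵃᵗ/P = Pᵢˢᵃᵗ/77.0.
  K_1 = 264.3/77.0 = 3.43247, K_2 = 35.0/77.0 = 0.45455
Material balance + equilibrium reduce to Σ zᵢ(Kᵢ−1)/(1+V/F(Kᵢ−1)) = 0.
Feasibility: ΣzᵢKᵢ = 2.176, Σzᵢ/Kᵢ = 1.097 — both > 1, two phases present.
Binary case is linear: z₁(K₁−1)(1+V/F(K₂−1)) + z₂(K₂−1)(1+V/F(K₁−1)) = 0
⇒ V/F = [z₁(K₁−1)+z₂(K₂−1)] / [−(K₁−1)(K₂−1)] = 1.1758/1.3268 = 0.886

V/F = 0.886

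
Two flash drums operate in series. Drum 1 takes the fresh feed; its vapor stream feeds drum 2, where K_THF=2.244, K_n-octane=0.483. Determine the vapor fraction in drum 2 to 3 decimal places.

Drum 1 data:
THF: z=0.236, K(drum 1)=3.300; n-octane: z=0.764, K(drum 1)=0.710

V/F (drum 2) = 0.208

Drum 1:
Let ψ₁ = V/F and solve Σ zᵢ(Kᵢ−1)/(1+ψ₁(Kᵢ−1)) = 0.
g(0) = ΣzᵢKᵢ − 1 = 0.321 and g(1) = 1 − Σzᵢ/Kᵢ = -0.148, so a root lies in (0, 1).
Binary case is linear: z₁(K₁−1)(1+ψ₁(K₂−1)) + z₂(K₂−1)(1+ψ₁(K₁−1)) = 0
⇒ ψ₁ = [z₁(K₁−1)+z₂(K₂−1)] / [−(K₁−1)(K₂−1)] = 0.3212/0.6670 = 0.482
Drum-1 compositions:
  THF: x = 0.112, y = 0.369
  n-octane: x = 0.888, y = 0.631
Drum-2 feed = drum-1 vapor: z₂ = (0.3695, 0.6305).
Drum 2:
Binary case is linear: z₁(K₁−1)(1+ψ₂(K₂−1)) + z₂(K₂−1)(1+ψ₂(K₁−1)) = 0
⇒ ψ₂ = [z₁(K₁−1)+z₂(K₂−1)] / [−(K₁−1)(K₂−1)] = 0.1337/0.6431 = 0.208
  THF: x = 0.294, y = 0.659
  n-octane: x = 0.706, y = 0.341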